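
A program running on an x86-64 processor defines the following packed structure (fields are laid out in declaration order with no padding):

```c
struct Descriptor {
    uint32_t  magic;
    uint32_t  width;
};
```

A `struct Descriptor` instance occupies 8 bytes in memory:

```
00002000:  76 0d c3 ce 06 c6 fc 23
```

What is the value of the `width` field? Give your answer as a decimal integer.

603768326

`width` follows `magic` (4 bytes), so it starts at byte offset 4 and occupies 4 bytes.
Bytes at offsets 4..7: 06 C6 FC 23.
In little-endian order the low byte comes first in memory.
Reassemble most-significant byte first: 23 FC C6 06 → 0x23FCC606.
0x23FCC606 = 603768326.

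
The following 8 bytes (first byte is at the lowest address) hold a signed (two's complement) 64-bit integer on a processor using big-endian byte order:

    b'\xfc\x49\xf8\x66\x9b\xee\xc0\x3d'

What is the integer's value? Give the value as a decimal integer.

Big-endian: lowest address holds the most-significant byte.
The bytes are already most-significant first: 0xFC49F8669BEEC03D.
Top bit is set, so as a signed 64-bit value this is 0xFC49F8669BEEC03D − 2^64 = -267409583265365955.

-267409583265365955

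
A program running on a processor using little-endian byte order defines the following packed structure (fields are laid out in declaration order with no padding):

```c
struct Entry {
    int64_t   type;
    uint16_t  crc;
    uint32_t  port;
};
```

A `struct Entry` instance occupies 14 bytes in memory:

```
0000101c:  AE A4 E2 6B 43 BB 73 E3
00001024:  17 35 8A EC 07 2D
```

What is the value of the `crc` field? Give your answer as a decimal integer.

13591

`crc` follows `type` (8 bytes), so it starts at byte offset 8 and occupies 2 bytes.
Bytes at offsets 8..9: 17 35.
Little-endian stores the least-significant byte at the lowest address.
Reassemble most-significant byte first: 35 17 → 0x3517.
0x3517 = 13591.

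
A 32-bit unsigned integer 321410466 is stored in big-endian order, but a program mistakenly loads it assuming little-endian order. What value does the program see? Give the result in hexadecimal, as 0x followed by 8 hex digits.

321410466 in 32-bit hexadecimal is 0x132855A2.
Stored big-endian, the bytes at ascending addresses are 13 28 55 A2.
Read back as little-endian, the first byte is least significant, giving 0xA2552813.

0xA2552813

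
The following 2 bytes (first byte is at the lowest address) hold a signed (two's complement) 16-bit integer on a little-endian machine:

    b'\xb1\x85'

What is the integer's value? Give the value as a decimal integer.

-31311

Little-endian: lowest address holds the least-significant byte.
Reassemble most-significant byte first: 85 B1 → 0x85B1.
Top bit is set, so as a signed 16-bit value this is 0x85B1 − 2^16 = -31311.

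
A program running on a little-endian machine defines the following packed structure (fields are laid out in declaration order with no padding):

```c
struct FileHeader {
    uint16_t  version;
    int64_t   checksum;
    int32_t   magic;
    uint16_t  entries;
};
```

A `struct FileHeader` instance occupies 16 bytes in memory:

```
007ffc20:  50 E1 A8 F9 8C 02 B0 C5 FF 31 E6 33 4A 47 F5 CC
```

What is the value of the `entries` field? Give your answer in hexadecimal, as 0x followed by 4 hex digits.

`entries` follows `version` (2 B), `checksum` (8 B), `magic` (4 B), so it starts at offset 2 + 8 + 4 = 14 and occupies 2 bytes.
Bytes at offsets 14..15: F5 CC.
Little-endian stores the least-significant byte at the lowest address.
Reassemble most-significant byte first: CC F5 → 0xCCF5.

0xCCF5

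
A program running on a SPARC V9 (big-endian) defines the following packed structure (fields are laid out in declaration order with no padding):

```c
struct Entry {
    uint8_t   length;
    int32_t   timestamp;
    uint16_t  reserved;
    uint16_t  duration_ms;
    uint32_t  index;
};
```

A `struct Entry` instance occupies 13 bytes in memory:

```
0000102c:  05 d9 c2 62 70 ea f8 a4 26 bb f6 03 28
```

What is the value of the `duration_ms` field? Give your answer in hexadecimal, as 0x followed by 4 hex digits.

0xA426

`duration_ms` follows `length` (1 B), `timestamp` (4 B), `reserved` (2 B), so it starts at offset 1 + 4 + 2 = 7 and occupies 2 bytes.
Bytes at offsets 7..8: A4 26.
Big-endian: lowest address holds the most-significant byte.
The bytes are already most-significant first: 0xA426.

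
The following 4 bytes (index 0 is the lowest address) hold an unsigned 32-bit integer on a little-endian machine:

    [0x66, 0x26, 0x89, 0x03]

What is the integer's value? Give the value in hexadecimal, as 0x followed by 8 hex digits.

In little-endian order the low byte comes first in memory.
Reassemble most-significant byte first: 03 89 26 66 → 0x03892666.

0x03892666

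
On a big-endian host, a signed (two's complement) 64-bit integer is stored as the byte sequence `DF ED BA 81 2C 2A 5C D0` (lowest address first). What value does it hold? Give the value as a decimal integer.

-2310985969816675120

Big-endian: lowest address holds the most-significant byte.
The bytes are already most-significant first: 0xDFEDBA812C2A5CD0.
Top bit is set, so as a signed 64-bit value this is 0xDFEDBA812C2A5CD0 − 2^64 = -2310985969816675120.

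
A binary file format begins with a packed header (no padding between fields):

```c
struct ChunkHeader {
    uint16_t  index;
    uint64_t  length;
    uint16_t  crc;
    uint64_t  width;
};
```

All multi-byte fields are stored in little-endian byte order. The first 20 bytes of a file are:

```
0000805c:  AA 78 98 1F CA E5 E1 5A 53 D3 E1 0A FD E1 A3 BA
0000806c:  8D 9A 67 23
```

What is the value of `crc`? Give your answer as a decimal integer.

2785

`crc` follows `index` (2 B), `length` (8 B), so it starts at offset 2 + 8 = 10 and occupies 2 bytes.
Bytes at offsets 10..11: E1 0A.
Little-endian: lowest address holds the least-significant byte.
Reassemble most-significant byte first: 0A E1 → 0x0AE1.
0x0AE1 = 2785.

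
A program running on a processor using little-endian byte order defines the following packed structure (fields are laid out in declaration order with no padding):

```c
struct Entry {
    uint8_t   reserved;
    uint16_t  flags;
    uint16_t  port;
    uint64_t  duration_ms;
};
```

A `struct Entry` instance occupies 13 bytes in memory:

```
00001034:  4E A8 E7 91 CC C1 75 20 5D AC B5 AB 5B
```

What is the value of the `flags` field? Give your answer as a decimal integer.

59304

`flags` follows `reserved` (1 byte), so it starts at byte offset 1 and occupies 2 bytes.
Bytes at offsets 1..2: A8 E7.
Little-endian stores the least-significant byte at the lowest address.
Reassemble most-significant byte first: E7 A8 → 0xE7A8.
0xE7A8 = 59304.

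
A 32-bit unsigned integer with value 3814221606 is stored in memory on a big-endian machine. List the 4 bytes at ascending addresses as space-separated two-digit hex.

3814221606 in hexadecimal, padded to 32 bits, is 0xE3586726.
Split into bytes (most-significant first): E3 58 67 26.
In big-endian order the high byte comes first in memory.
So the memory order matches the most-significant-first order: E3 58 67 26.

E3 58 67 26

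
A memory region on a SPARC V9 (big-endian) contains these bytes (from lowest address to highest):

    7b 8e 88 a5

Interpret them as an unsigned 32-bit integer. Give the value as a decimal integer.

Big-endian stores the most-significant byte at the lowest address.
The bytes are already most-significant first: 0x7B8E88A5.
0x7B8E88A5 = 2072938661.

2072938661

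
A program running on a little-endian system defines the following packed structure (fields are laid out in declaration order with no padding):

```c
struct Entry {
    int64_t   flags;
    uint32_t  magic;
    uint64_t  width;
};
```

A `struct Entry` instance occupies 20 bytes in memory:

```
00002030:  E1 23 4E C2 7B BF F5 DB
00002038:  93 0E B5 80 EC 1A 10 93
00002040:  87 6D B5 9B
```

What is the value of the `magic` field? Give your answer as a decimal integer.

2159349395

`magic` follows `flags` (8 bytes), so it starts at byte offset 8 and occupies 4 bytes.
Bytes at offsets 8..11: 93 0E B5 80.
Little-endian: lowest address holds the least-significant byte.
Reassemble most-significant byte first: 80 B5 0E 93 → 0x80B50E93.
0x80B50E93 = 2159349395.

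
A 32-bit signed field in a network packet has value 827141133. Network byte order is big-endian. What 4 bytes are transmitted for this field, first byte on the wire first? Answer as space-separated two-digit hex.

827141133 in hexadecimal, padded to 32 bits, is 0x314D2C0D.
Split into bytes (most-significant first): 31 4D 2C 0D.
Big-endian stores the most-significant byte at the lowest address.
So the memory order matches the most-significant-first order: 31 4D 2C 0D.

31 4D 2C 0D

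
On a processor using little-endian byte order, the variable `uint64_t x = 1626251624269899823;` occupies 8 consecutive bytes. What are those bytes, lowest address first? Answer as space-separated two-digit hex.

1626251624269899823 in hexadecimal, padded to 64 bits, is 0x16919B3C6C02682F.
Split into bytes (most-significant first): 16 91 9B 3C 6C 02 68 2F.
In little-endian order the low byte comes first in memory.
So at ascending addresses the bytes are 2F 68 02 6C 3C 9B 91 16.

2F 68 02 6C 3C 9B 91 16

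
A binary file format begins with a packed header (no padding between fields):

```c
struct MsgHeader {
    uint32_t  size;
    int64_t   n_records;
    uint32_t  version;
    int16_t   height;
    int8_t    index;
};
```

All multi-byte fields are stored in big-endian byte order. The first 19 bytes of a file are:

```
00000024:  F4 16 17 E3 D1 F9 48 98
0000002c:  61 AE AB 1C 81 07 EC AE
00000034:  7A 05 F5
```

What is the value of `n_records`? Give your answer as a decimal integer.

`n_records` follows `size` (4 bytes), so it starts at byte offset 4 and occupies 8 bytes.
Bytes at offsets 4..11: D1 F9 48 98 61 AE AB 1C.
Big-endian stores the most-significant byte at the lowest address.
The bytes are already most-significant first: 0xD1F9489861AEAB1C.
Top bit is set, so as a signed 64-bit value this is 0xD1F9489861AEAB1C − 2^64 = -3316539831270593764.

-3316539831270593764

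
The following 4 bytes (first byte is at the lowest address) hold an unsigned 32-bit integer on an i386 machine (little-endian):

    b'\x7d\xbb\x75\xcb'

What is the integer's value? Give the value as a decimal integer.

Little-endian: lowest address holds the least-significant byte.
Reassemble most-significant byte first: CB 75 BB 7D → 0xCB75BB7D.
0xCB75BB7D = 3413490557.

3413490557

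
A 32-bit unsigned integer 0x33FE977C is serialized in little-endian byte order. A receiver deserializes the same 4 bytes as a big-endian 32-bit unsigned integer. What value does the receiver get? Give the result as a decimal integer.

Stored little-endian, the bytes at ascending addresses are 7C 97 FE 33.
Read back as big-endian, the last byte is least significant, giving 0x7C97FE33.
0x7C97FE33 = 2090335795.

2090335795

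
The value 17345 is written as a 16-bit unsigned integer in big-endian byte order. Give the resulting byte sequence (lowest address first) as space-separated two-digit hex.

43 C1

17345 in hexadecimal, padded to 16 bits, is 0x43C1.
Split into bytes (most-significant first): 43 C1.
Big-endian stores the most-significant byte at the lowest address.
So the memory order matches the most-significant-first order: 43 C1.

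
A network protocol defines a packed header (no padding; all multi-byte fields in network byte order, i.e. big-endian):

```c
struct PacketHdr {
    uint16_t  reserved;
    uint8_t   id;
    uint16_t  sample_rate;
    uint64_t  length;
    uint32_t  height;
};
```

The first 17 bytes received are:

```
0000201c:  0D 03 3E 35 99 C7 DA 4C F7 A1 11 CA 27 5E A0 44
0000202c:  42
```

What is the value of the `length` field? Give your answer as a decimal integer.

`length` follows `reserved` (2 B), `id` (1 B), `sample_rate` (2 B), so it starts at offset 2 + 1 + 2 = 5 and occupies 8 bytes.
Bytes at offsets 5..12: C7 DA 4C F7 A1 11 CA 27.
Big-endian stores the most-significant byte at the lowest address.
The bytes are already most-significant first: 0xC7DA4CF7A111CA27.
0xC7DA4CF7A111CA27 = 14400907384913512999.

14400907384913512999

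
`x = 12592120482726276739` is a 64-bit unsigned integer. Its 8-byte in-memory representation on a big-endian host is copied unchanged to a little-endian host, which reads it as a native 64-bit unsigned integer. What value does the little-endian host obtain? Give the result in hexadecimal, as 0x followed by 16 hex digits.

0x83EED1F5DC32C0AE

12592120482726276739 in 64-bit hexadecimal is 0xAEC032DCF5D1EE83.
Stored big-endian, the bytes at ascending addresses are AE C0 32 DC F5 D1 EE 83.
Read back as little-endian, the first byte is least significant, giving 0x83EED1F5DC32C0AE.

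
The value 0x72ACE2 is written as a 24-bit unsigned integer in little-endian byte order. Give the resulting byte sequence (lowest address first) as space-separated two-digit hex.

E2 AC 72

Split into bytes (most-significant first): 72 AC E2.
Little-endian: lowest address holds the least-significant byte.
So at ascending addresses the bytes are E2 AC 72.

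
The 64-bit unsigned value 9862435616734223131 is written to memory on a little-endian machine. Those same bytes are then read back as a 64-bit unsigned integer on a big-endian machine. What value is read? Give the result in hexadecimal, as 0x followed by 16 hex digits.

9862435616734223131 in 64-bit hexadecimal is 0x88DE68F0A39A9B1B.
Stored little-endian, the bytes at ascending addresses are 1B 9B 9A A3 F0 68 DE 88.
Read back as big-endian, the last byte is least significant, giving 0x1B9B9AA3F068DE88.

0x1B9B9AA3F068DE88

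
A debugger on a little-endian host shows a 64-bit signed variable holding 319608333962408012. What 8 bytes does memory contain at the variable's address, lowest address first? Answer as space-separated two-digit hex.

319608333962408012 in hexadecimal, padded to 64 bits, is 0x046F7A161D15704C.
Split into bytes (most-significant first): 04 6F 7A 16 1D 15 70 4C.
Little-endian stores the least-significant byte at the lowest address.
So at ascending addresses the bytes are 4C 70 15 1D 16 7A 6F 04.

4C 70 15 1D 16 7A 6F 04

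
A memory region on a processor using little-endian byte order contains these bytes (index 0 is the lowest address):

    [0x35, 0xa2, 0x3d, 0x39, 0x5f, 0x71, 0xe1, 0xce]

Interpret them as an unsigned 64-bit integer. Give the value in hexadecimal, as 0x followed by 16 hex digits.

In little-endian order the low byte comes first in memory.
Reassemble most-significant byte first: CE E1 71 5F 39 3D A2 35 → 0xCEE1715F393DA235.

0xCEE1715F393DA235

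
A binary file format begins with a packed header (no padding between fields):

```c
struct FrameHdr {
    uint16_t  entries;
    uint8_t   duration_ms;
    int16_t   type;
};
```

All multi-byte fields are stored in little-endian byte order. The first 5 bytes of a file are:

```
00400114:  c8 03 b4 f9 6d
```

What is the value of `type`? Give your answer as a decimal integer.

`type` follows `entries` (2 B), `duration_ms` (1 B), so it starts at offset 2 + 1 = 3 and occupies 2 bytes.
Bytes at offsets 3..4: F9 6D.
Little-endian stores the least-significant byte at the lowest address.
Reassemble most-significant byte first: 6D F9 → 0x6DF9.
0x6DF9 = 28153.

28153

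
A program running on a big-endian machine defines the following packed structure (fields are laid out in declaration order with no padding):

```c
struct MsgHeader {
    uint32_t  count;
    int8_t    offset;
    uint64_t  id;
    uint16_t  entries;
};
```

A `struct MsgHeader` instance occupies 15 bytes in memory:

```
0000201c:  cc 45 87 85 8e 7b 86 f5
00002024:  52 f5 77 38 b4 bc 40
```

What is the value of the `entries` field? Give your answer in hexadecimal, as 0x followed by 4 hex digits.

`entries` follows `count` (4 B), `offset` (1 B), `id` (8 B), so it starts at offset 4 + 1 + 8 = 13 and occupies 2 bytes.
Bytes at offsets 13..14: BC 40.
Big-endian stores the most-significant byte at the lowest address.
The bytes are already most-significant first: 0xBC40.

0xBC40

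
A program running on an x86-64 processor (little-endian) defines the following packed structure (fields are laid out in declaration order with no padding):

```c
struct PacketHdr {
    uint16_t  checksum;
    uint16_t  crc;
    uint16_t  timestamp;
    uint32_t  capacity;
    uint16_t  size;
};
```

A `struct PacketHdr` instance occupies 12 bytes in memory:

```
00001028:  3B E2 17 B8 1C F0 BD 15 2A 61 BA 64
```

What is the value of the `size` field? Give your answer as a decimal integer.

25786

`size` follows `checksum` (2 B), `crc` (2 B), `timestamp` (2 B), `capacity` (4 B), so it starts at offset 2 + 2 + 2 + 4 = 10 and occupies 2 bytes.
Bytes at offsets 10..11: BA 64.
Little-endian: lowest address holds the least-significant byte.
Reassemble most-significant byte first: 64 BA → 0x64BA.
0x64BA = 25786.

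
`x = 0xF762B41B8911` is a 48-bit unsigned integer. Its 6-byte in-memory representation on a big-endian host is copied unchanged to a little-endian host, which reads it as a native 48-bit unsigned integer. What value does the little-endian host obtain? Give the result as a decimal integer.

Stored big-endian, the bytes at ascending addresses are F7 62 B4 1B 89 11.
Read back as little-endian, the first byte is least significant, giving 0x11891BB462F7.
0x11891BB462F7 = 19280572998391.

19280572998391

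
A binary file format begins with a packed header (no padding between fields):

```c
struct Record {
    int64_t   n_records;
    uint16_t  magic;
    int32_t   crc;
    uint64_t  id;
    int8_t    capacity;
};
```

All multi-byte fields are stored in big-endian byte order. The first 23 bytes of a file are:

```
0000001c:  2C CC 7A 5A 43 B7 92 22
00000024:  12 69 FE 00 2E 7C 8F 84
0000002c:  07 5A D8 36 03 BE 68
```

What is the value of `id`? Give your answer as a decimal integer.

10341398731105371070

`id` follows `n_records` (8 B), `magic` (2 B), `crc` (4 B), so it starts at offset 8 + 2 + 4 = 14 and occupies 8 bytes.
Bytes at offsets 14..21: 8F 84 07 5A D8 36 03 BE.
Big-endian stores the most-significant byte at the lowest address.
The bytes are already most-significant first: 0x8F84075AD83603BE.
0x8F84075AD83603BE = 10341398731105371070.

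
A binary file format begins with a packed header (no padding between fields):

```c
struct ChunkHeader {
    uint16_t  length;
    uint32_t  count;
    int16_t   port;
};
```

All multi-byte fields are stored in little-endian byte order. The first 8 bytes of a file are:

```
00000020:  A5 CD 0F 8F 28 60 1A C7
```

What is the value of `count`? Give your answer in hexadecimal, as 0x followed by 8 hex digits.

0x60288F0F

`count` follows `length` (2 bytes), so it starts at byte offset 2 and occupies 4 bytes.
Bytes at offsets 2..5: 0F 8F 28 60.
Little-endian: lowest address holds the least-significant byte.
Reassemble most-significant byte first: 60 28 8F 0F → 0x60288F0F.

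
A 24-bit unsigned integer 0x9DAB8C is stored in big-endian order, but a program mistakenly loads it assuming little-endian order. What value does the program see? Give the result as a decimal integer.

9218973

Stored big-endian, the bytes at ascending addresses are 9D AB 8C.
Read back as little-endian, the first byte is least significant, giving 0x8CAB9D.
0x8CAB9D = 9218973.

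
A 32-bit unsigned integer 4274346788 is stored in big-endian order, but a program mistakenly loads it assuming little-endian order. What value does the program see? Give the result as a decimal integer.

609994238

4274346788 in 32-bit hexadecimal is 0xFEC55B24.
Stored big-endian, the bytes at ascending addresses are FE C5 5B 24.
Read back as little-endian, the first byte is least significant, giving 0x245BC5FE.
0x245BC5FE = 609994238.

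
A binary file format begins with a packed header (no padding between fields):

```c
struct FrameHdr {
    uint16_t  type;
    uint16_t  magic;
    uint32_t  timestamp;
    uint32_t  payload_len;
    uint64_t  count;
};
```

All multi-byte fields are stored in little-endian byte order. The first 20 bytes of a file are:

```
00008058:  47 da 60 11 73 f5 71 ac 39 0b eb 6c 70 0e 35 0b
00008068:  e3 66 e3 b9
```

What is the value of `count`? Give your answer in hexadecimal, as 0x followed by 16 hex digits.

`count` follows `type` (2 B), `magic` (2 B), `timestamp` (4 B), `payload_len` (4 B), so it starts at offset 2 + 2 + 4 + 4 = 12 and occupies 8 bytes.
Bytes at offsets 12..19: 70 0E 35 0B E3 66 E3 B9.
Little-endian: lowest address holds the least-significant byte.
Reassemble most-significant byte first: B9 E3 66 E3 0B 35 0E 70 → 0xB9E366E30B350E70.

0xB9E366E30B350E70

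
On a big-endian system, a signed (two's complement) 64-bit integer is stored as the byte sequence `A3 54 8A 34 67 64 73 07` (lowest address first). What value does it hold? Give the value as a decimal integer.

-6677560389806034169

Big-endian: lowest address holds the most-significant byte.
The bytes are already most-significant first: 0xA3548A3467647307.
Top bit is set, so as a signed 64-bit value this is 0xA3548A3467647307 − 2^64 = -6677560389806034169.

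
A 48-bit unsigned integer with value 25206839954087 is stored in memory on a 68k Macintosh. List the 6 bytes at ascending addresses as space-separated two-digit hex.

16 EC EC BD CA A7

25206839954087 in hexadecimal, padded to 48 bits, is 0x16ECECBDCAA7.
Split into bytes (most-significant first): 16 EC EC BD CA A7.
In big-endian order the high byte comes first in memory.
So the memory order matches the most-significant-first order: 16 EC EC BD CA A7.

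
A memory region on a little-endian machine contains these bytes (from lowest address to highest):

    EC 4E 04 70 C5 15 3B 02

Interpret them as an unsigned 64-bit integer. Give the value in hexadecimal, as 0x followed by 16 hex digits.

Little-endian: lowest address holds the least-significant byte.
Reassemble most-significant byte first: 02 3B 15 C5 70 04 4E EC → 0x023B15C570044EEC.

0x023B15C570044EEC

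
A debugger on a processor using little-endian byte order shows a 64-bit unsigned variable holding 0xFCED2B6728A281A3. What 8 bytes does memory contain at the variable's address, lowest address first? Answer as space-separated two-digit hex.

Split into bytes (most-significant first): FC ED 2B 67 28 A2 81 A3.
Little-endian stores the least-significant byte at the lowest address.
So at ascending addresses the bytes are A3 81 A2 28 67 2B ED FC.

A3 81 A2 28 67 2B ED FC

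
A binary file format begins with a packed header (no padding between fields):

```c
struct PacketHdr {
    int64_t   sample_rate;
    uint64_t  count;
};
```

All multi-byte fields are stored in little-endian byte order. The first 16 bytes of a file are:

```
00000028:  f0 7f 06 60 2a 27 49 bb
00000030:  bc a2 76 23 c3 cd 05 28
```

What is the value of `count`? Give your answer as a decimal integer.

`count` follows `sample_rate` (8 bytes), so it starts at byte offset 8 and occupies 8 bytes.
Bytes at offsets 8..15: BC A2 76 23 C3 CD 05 28.
In little-endian order the low byte comes first in memory.
Reassemble most-significant byte first: 28 05 CD C3 23 76 A2 BC → 0x2805CDC32376A2BC.
0x2805CDC32376A2BC = 2883937374397964988.

2883937374397964988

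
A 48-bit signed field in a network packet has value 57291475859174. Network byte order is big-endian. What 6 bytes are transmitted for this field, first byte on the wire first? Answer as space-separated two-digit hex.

57291475859174 in hexadecimal, padded to 48 bits, is 0x341B361136E6.
Split into bytes (most-significant first): 34 1B 36 11 36 E6.
Big-endian: lowest address holds the most-significant byte.
So the memory order matches the most-significant-first order: 34 1B 36 11 36 E6.

34 1B 36 11 36 E6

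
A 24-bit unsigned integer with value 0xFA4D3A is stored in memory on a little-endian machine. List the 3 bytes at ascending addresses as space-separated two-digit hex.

3A 4D FA

Split into bytes (most-significant first): FA 4D 3A.
Little-endian: lowest address holds the least-significant byte.
So at ascending addresses the bytes are 3A 4D FA.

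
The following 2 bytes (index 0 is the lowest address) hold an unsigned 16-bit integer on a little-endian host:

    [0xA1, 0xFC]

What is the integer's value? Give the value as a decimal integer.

64673

In little-endian order the low byte comes first in memory.
Reassemble most-significant byte first: FC A1 → 0xFCA1.
0xFCA1 = 64673.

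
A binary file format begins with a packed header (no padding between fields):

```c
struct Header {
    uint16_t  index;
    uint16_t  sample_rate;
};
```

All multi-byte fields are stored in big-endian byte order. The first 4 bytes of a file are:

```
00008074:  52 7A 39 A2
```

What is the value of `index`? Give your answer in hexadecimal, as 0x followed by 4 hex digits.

0x527A

`index` is the first field, at byte offset 0, occupying 2 bytes.
Bytes at offsets 0..1: 52 7A.
In big-endian order the high byte comes first in memory.
The bytes are already most-significant first: 0x527A.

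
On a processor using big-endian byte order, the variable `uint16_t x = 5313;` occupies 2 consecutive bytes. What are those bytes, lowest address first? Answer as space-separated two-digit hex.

5313 in hexadecimal, padded to 16 bits, is 0x14C1.
Split into bytes (most-significant first): 14 C1.
In big-endian order the high byte comes first in memory.
So the memory order matches the most-significant-first order: 14 C1.

14 C1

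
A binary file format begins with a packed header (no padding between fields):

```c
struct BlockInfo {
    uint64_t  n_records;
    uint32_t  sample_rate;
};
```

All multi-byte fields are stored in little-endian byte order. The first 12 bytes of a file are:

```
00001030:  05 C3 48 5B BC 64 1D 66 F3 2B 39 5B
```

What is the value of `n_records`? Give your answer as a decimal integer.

`n_records` is the first field, at byte offset 0, occupying 8 bytes.
Bytes at offsets 0..7: 05 C3 48 5B BC 64 1D 66.
In little-endian order the low byte comes first in memory.
Reassemble most-significant byte first: 66 1D 64 BC 5B 48 C3 05 → 0x661D64BC5B48C305.
0x661D64BC5B48C305 = 7358148126341382917.

7358148126341382917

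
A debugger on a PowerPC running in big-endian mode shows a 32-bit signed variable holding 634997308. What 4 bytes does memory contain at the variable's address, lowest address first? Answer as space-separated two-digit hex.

634997308 in hexadecimal, padded to 32 bits, is 0x25D94A3C.
Split into bytes (most-significant first): 25 D9 4A 3C.
In big-endian order the high byte comes first in memory.
So the memory order matches the most-significant-first order: 25 D9 4A 3C.

25 D9 4A 3C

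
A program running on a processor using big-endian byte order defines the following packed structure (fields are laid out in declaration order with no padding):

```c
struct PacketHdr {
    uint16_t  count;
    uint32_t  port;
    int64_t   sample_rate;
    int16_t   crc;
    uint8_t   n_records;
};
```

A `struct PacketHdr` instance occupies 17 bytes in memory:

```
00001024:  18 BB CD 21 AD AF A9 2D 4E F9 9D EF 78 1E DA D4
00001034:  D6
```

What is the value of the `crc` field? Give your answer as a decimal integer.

`crc` follows `count` (2 B), `port` (4 B), `sample_rate` (8 B), so it starts at offset 2 + 4 + 8 = 14 and occupies 2 bytes.
Bytes at offsets 14..15: DA D4.
In big-endian order the high byte comes first in memory.
The bytes are already most-significant first: 0xDAD4.
Top bit is set, so as a signed 16-bit value this is 0xDAD4 − 2^16 = -9516.

-9516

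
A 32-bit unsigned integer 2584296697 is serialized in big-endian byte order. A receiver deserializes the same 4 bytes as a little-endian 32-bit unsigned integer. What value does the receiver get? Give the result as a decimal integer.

4181461402

2584296697 in 32-bit hexadecimal is 0x9A093CF9.
Stored big-endian, the bytes at ascending addresses are 9A 09 3C F9.
Read back as little-endian, the first byte is least significant, giving 0xF93C099A.
0xF93C099A = 4181461402.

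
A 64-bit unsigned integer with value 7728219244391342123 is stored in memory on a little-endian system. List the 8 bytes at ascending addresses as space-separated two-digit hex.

7728219244391342123 in hexadecimal, padded to 64 bits, is 0x6B402674F848A02B.
Split into bytes (most-significant first): 6B 40 26 74 F8 48 A0 2B.
Little-endian stores the least-significant byte at the lowest address.
So at ascending addresses the bytes are 2B A0 48 F8 74 26 40 6B.

2B A0 48 F8 74 26 40 6B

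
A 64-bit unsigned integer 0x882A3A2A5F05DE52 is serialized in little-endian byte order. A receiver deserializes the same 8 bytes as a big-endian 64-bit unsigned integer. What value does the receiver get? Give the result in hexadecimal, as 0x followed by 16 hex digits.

0x52DE055F2A3A2A88

Stored little-endian, the bytes at ascending addresses are 52 DE 05 5F 2A 3A 2A 88.
Read back as big-endian, the last byte is least significant, giving 0x52DE055F2A3A2A88.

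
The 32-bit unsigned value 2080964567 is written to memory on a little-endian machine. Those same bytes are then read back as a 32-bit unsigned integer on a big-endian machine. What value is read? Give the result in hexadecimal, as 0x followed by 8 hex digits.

0xD7FF087C

2080964567 in 32-bit hexadecimal is 0x7C08FFD7.
Stored little-endian, the bytes at ascending addresses are D7 FF 08 7C.
Read back as big-endian, the last byte is least significant, giving 0xD7FF087C.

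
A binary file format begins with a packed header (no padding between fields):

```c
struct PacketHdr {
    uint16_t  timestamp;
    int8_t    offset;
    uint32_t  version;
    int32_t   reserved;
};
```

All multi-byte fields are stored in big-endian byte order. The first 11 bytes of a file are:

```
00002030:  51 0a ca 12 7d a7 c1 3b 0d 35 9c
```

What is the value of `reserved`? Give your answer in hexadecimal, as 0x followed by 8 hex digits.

`reserved` follows `timestamp` (2 B), `offset` (1 B), `version` (4 B), so it starts at offset 2 + 1 + 4 = 7 and occupies 4 bytes.
Bytes at offsets 7..10: 3B 0D 35 9C.
In big-endian order the high byte comes first in memory.
The bytes are already most-significant first: 0x3B0D359C.

0x3B0D359C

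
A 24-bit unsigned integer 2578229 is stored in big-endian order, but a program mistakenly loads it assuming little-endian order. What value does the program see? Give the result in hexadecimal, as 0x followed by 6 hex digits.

0x355727

2578229 in 24-bit hexadecimal is 0x275735.
Stored big-endian, the bytes at ascending addresses are 27 57 35.
Read back as little-endian, the first byte is least significant, giving 0x355727.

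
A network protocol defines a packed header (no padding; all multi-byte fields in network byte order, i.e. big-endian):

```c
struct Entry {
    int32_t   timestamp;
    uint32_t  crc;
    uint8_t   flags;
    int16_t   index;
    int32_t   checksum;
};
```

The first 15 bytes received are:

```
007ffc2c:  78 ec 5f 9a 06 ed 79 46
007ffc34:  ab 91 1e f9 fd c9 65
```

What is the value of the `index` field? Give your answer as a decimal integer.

`index` follows `timestamp` (4 B), `crc` (4 B), `flags` (1 B), so it starts at offset 4 + 4 + 1 = 9 and occupies 2 bytes.
Bytes at offsets 9..10: 91 1E.
In big-endian order the high byte comes first in memory.
The bytes are already most-significant first: 0x911E.
Top bit is set, so as a signed 16-bit value this is 0x911E − 2^16 = -28386.

-28386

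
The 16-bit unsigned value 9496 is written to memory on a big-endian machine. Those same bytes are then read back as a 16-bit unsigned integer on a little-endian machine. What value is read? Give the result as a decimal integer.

6181

9496 in 16-bit hexadecimal is 0x2518.
Stored big-endian, the bytes at ascending addresses are 25 18.
Read back as little-endian, the first byte is least significant, giving 0x1825.
0x1825 = 6181.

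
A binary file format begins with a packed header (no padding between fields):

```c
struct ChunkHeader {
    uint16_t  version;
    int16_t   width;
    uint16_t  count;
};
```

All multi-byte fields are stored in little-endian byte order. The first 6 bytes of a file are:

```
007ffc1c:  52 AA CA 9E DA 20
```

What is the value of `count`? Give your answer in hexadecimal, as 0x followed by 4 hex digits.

`count` follows `version` (2 B), `width` (2 B), so it starts at offset 2 + 2 = 4 and occupies 2 bytes.
Bytes at offsets 4..5: DA 20.
Little-endian: lowest address holds the least-significant byte.
Reassemble most-significant byte first: 20 DA → 0x20DA.

0x20DA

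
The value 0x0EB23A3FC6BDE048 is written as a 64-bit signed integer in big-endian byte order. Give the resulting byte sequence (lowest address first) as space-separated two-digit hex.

Split into bytes (most-significant first): 0E B2 3A 3F C6 BD E0 48.
In big-endian order the high byte comes first in memory.
So the memory order matches the most-significant-first order: 0E B2 3A 3F C6 BD E0 48.

0E B2 3A 3F C6 BD E0 48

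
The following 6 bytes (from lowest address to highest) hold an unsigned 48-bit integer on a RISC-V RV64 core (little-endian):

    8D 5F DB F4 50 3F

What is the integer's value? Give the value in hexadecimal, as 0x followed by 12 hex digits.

In little-endian order the low byte comes first in memory.
Reassemble most-significant byte first: 3F 50 F4 DB 5F 8D → 0x3F50F4DB5F8D.

0x3F50F4DB5F8D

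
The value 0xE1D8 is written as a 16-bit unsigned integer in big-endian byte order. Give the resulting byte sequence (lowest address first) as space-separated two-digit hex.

Split into bytes (most-significant first): E1 D8.
In big-endian order the high byte comes first in memory.
So the memory order matches the most-significant-first order: E1 D8.

E1 D8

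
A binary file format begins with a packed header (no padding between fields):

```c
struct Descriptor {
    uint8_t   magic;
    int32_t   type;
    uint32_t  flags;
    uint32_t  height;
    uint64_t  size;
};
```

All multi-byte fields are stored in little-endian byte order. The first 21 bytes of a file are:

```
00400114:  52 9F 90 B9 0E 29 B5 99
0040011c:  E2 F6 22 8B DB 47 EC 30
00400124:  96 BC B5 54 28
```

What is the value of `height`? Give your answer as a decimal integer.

`height` follows `magic` (1 B), `type` (4 B), `flags` (4 B), so it starts at offset 1 + 4 + 4 = 9 and occupies 4 bytes.
Bytes at offsets 9..12: F6 22 8B DB.
In little-endian order the low byte comes first in memory.
Reassemble most-significant byte first: DB 8B 22 F6 → 0xDB8B22F6.
0xDB8B22F6 = 3683328758.

3683328758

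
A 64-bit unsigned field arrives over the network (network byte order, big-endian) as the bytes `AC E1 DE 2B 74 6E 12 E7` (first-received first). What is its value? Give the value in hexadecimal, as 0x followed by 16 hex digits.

0xACE1DE2B746E12E7

In big-endian order the high byte comes first in memory.
The bytes are already most-significant first: 0xACE1DE2B746E12E7.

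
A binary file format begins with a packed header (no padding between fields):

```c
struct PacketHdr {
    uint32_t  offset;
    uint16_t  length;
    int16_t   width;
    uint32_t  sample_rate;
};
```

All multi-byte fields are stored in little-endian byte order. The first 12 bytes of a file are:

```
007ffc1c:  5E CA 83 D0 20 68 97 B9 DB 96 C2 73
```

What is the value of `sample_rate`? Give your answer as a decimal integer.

`sample_rate` follows `offset` (4 B), `length` (2 B), `width` (2 B), so it starts at offset 4 + 2 + 2 = 8 and occupies 4 bytes.
Bytes at offsets 8..11: DB 96 C2 73.
Little-endian: lowest address holds the least-significant byte.
Reassemble most-significant byte first: 73 C2 96 DB → 0x73C296DB.
0x73C296DB = 1942132443.

1942132443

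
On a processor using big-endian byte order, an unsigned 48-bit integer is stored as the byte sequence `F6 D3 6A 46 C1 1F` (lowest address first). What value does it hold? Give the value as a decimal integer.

In big-endian order the high byte comes first in memory.
The bytes are already most-significant first: 0xF6D36A46C11F.
0xF6D36A46C11F = 271387881554207.

271387881554207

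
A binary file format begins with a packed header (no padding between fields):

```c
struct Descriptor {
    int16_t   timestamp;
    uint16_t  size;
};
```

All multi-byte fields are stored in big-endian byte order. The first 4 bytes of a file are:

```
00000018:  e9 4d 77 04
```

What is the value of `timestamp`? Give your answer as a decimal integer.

`timestamp` is the first field, at byte offset 0, occupying 2 bytes.
Bytes at offsets 0..1: E9 4D.
Big-endian: lowest address holds the most-significant byte.
The bytes are already most-significant first: 0xE94D.
Top bit is set, so as a signed 16-bit value this is 0xE94D − 2^16 = -5811.

-5811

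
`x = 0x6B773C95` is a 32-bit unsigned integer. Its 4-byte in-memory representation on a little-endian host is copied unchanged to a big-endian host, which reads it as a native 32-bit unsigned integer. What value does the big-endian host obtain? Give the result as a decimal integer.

Stored little-endian, the bytes at ascending addresses are 95 3C 77 6B.
Read back as big-endian, the last byte is least significant, giving 0x953C776B.
0x953C776B = 2503767915.

2503767915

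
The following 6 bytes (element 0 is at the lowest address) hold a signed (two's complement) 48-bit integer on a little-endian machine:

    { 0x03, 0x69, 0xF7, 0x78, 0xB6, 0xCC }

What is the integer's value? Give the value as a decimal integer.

-56390891116285

Little-endian stores the least-significant byte at the lowest address.
Reassemble most-significant byte first: CC B6 78 F7 69 03 → 0xCCB678F76903.
Top bit is set, so as a signed 48-bit value this is 0xCCB678F76903 − 2^48 = -56390891116285.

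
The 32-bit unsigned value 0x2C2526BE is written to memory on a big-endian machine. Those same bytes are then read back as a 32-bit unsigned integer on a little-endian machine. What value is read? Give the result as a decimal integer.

Stored big-endian, the bytes at ascending addresses are 2C 25 26 BE.
Read back as little-endian, the first byte is least significant, giving 0xBE26252C.
0xBE26252C = 3190170924.

3190170924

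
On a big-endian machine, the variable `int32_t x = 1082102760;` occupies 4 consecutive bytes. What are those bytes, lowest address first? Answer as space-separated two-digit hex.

40 7F 93 E8

1082102760 in hexadecimal, padded to 32 bits, is 0x407F93E8.
Split into bytes (most-significant first): 40 7F 93 E8.
In big-endian order the high byte comes first in memory.
So the memory order matches the most-significant-first order: 40 7F 93 E8.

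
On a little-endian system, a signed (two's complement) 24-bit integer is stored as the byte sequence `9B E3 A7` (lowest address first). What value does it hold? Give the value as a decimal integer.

Little-endian stores the least-significant byte at the lowest address.
Reassemble most-significant byte first: A7 E3 9B → 0xA7E39B.
Top bit is set, so as a signed 24-bit value this is 0xA7E39B − 2^24 = -5774437.

-5774437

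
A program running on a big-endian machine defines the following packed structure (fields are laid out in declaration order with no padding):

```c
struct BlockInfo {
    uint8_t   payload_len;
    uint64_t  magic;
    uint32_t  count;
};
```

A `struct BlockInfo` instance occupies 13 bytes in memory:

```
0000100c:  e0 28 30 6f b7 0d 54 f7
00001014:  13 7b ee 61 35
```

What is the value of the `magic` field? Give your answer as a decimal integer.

`magic` follows `payload_len` (1 byte), so it starts at byte offset 1 and occupies 8 bytes.
Bytes at offsets 1..8: 28 30 6F B7 0D 54 F7 13.
Big-endian: lowest address holds the most-significant byte.
The bytes are already most-significant first: 0x28306FB70D54F713.
0x28306FB70D54F713 = 2895937392392599315.

2895937392392599315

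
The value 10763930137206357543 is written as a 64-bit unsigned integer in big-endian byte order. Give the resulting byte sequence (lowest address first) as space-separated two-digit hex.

10763930137206357543 in hexadecimal, padded to 64 bits, is 0x9561296E174E7E27.
Split into bytes (most-significant first): 95 61 29 6E 17 4E 7E 27.
In big-endian order the high byte comes first in memory.
So the memory order matches the most-significant-first order: 95 61 29 6E 17 4E 7E 27.

95 61 29 6E 17 4E 7E 27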